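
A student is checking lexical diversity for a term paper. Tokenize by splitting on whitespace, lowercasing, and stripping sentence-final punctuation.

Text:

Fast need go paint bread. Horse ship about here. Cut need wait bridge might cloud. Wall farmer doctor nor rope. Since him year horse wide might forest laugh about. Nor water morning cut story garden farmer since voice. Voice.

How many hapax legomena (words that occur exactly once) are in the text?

21

Frequencies: need:2, horse:2, about:2, cut:2, might:2, farmer:2, nor:2, since:2, voice:2, fast:1, go:1, paint:1, bread:1, ship:1, here:1, wait:1, bridge:1, cloud:1, wall:1, doctor:1, … (10 more, each freq 1)
Hapax (freq=1): bread, bridge, cloud, doctor, fast, forest, garden, go, here, him, laugh, morning, paint, rope, ship, story, wait, wall, water, wide, year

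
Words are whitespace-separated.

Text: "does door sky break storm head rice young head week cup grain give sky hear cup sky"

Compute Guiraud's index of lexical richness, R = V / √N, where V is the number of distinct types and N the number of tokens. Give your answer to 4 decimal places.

N = 17, V = 13.
√N = 4.123106
R = 13 / 4.123106 = 3.1530

3.1530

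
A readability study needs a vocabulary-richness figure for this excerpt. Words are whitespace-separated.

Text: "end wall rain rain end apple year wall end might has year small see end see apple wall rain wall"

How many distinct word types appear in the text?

9

Distinct types: {apple, end, has, might, rain, see, small, wall, year}
V = 9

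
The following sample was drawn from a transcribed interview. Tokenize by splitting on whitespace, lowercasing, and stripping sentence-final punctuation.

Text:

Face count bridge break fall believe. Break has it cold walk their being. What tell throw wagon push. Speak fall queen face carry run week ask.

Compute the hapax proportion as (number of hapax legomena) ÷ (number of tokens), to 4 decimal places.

Frequencies: face:2, break:2, fall:2, count:1, bridge:1, believe:1, has:1, it:1, cold:1, walk:1, their:1, being:1, what:1, tell:1, throw:1, wagon:1, push:1, speak:1, queen:1, carry:1, … (3 more, each freq 1)
Hapax count = 20; token count = 26.
Ratio = 20 / 26 = 0.7692

0.7692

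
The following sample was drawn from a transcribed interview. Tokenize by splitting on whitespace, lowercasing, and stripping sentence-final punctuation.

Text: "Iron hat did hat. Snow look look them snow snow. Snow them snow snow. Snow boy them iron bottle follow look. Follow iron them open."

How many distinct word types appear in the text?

Distinct types: {bottle, boy, did, follow, hat, iron, look, open, snow, them}
V = 10

10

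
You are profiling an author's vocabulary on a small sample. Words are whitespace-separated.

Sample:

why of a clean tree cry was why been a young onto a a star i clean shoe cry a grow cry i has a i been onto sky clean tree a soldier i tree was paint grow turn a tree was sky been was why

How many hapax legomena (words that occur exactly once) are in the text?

8

Frequencies: a:8, tree:4, was:4, i:4, why:3, clean:3, cry:3, been:3, onto:2, grow:2, sky:2, of:1, young:1, star:1, shoe:1, has:1, soldier:1, paint:1, turn:1
Hapax (freq=1): has, of, paint, shoe, soldier, star, turn, young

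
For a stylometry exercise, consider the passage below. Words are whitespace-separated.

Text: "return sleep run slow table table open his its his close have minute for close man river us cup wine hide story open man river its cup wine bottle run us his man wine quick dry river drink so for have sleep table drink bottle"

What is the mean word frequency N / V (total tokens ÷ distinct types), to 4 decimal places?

1.8750

N = 45 tokens, V = 24 types.
Mean frequency = N / V = 45 / 24 = 1.8750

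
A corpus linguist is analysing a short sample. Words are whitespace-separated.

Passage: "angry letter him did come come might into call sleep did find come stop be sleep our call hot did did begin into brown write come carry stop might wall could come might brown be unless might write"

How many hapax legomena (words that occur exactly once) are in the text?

11

Frequencies: come:5, did:4, might:4, into:2, call:2, sleep:2, stop:2, be:2, brown:2, write:2, angry:1, letter:1, him:1, find:1, our:1, hot:1, begin:1, carry:1, wall:1, could:1, … (1 more, each freq 1)
Hapax (freq=1): angry, begin, carry, could, find, him, hot, letter, our, unless, wall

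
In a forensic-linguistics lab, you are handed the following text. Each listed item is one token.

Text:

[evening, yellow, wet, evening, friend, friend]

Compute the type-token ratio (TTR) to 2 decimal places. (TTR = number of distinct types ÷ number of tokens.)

N = 6 tokens, V = 4 types.
TTR = V / N = 4 / 6 = 0.67

0.67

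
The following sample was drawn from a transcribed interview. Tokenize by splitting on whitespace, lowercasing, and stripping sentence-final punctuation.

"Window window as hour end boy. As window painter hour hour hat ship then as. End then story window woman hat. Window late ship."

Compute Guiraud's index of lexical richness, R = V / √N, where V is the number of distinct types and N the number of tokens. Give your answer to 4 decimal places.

2.4495

N = 24, V = 12.
√N = 4.898979
R = 12 / 4.898979 = 2.4495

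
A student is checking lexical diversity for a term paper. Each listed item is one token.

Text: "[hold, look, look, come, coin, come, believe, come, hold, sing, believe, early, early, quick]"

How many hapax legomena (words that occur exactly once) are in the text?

3

Frequencies: come:3, hold:2, look:2, believe:2, early:2, coin:1, sing:1, quick:1
Hapax (freq=1): coin, quick, sing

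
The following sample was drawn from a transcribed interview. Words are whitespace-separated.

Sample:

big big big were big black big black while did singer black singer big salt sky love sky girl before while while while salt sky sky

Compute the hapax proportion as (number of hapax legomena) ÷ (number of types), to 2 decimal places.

Frequencies: big:6, while:4, sky:4, black:3, singer:2, salt:2, were:1, did:1, love:1, girl:1, before:1
Hapax count = 5; type count = 11.
Ratio = 5 / 11 = 0.45

0.45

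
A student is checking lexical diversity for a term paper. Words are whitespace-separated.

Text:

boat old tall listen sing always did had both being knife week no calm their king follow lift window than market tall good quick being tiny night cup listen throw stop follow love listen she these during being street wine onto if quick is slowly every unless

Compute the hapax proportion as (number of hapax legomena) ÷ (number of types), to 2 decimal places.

Frequencies: listen:3, being:3, tall:2, follow:2, quick:2, boat:1, old:1, sing:1, always:1, did:1, had:1, both:1, knife:1, week:1, no:1, calm:1, their:1, king:1, lift:1, window:1, … (20 more, each freq 1)
Hapax count = 35; type count = 40.
Ratio = 35 / 40 = 0.88

0.88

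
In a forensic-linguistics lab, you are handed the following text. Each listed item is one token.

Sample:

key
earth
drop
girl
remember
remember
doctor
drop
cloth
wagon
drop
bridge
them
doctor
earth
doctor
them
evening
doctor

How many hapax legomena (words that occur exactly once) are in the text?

6

Frequencies: doctor:4, drop:3, earth:2, remember:2, them:2, key:1, girl:1, cloth:1, wagon:1, bridge:1, evening:1
Hapax (freq=1): bridge, cloth, evening, girl, key, wagon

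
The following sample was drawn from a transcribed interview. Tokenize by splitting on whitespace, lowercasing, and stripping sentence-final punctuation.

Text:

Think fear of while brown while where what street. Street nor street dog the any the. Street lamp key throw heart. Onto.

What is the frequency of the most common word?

4

Frequencies: street:4, while:2, the:2, think:1, fear:1, of:1, brown:1, where:1, what:1, nor:1, dog:1, any:1, lamp:1, key:1, throw:1, heart:1, onto:1
Most common: 'street' with frequency 4.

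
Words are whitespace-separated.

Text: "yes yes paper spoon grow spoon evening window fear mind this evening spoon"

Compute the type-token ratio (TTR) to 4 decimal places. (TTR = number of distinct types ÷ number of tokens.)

N = 13 tokens, V = 9 types.
TTR = V / N = 9 / 13 = 0.6923

0.6923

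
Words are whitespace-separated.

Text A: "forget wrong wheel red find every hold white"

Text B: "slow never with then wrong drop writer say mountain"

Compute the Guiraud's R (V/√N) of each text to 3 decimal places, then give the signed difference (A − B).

A: V=8, N=8, R=2.828
B: V=9, N=9, R=3.000
Difference = 2.828 − 3.000 = -0.172

-0.172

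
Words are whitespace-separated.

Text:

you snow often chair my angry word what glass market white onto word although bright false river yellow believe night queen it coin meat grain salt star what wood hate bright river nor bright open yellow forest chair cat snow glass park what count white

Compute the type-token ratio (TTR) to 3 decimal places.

0.756

N = 45 tokens, V = 34 types.
TTR = V / N = 34 / 45 = 0.756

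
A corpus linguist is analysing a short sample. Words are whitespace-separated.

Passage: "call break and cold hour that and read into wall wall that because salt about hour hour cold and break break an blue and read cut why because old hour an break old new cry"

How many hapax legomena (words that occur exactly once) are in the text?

Frequencies: break:4, and:4, hour:4, cold:2, that:2, read:2, wall:2, because:2, an:2, old:2, call:1, into:1, salt:1, about:1, blue:1, cut:1, why:1, new:1, cry:1
Hapax (freq=1): about, blue, call, cry, cut, into, new, salt, why

9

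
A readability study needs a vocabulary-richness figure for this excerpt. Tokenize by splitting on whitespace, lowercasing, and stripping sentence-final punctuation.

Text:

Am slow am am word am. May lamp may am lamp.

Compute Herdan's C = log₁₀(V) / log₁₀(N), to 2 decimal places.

0.67

N = 11, V = 5.
log₁₀(V) = 0.698970, log₁₀(N) = 1.041393
C = 0.698970 / 1.041393 = 0.67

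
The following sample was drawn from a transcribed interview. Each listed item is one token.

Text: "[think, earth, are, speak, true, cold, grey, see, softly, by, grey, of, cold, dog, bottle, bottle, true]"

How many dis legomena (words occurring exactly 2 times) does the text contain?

4

Frequencies: true:2, cold:2, grey:2, bottle:2, think:1, earth:1, are:1, speak:1, see:1, softly:1, by:1, of:1, dog:1
Words with frequency 2: bottle, cold, grey, true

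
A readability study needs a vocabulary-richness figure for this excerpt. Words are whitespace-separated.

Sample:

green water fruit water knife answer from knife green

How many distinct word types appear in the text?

Distinct types: {answer, from, fruit, green, knife, water}
V = 6

6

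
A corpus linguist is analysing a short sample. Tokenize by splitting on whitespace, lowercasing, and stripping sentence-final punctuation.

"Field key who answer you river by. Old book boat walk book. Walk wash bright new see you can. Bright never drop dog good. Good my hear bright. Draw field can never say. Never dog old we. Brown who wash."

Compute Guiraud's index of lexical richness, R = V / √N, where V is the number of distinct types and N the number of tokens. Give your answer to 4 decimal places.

4.1110

N = 40, V = 26.
√N = 6.324555
R = 26 / 6.324555 = 4.1110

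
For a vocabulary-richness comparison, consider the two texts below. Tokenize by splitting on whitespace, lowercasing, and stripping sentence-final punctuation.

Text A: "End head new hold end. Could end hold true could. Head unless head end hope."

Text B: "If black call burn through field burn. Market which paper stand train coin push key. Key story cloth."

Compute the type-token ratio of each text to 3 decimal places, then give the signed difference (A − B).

-0.356

TTR(A) = 8/15 = 0.533
TTR(B) = 16/18 = 0.889
Difference = 0.533 − 0.889 = -0.356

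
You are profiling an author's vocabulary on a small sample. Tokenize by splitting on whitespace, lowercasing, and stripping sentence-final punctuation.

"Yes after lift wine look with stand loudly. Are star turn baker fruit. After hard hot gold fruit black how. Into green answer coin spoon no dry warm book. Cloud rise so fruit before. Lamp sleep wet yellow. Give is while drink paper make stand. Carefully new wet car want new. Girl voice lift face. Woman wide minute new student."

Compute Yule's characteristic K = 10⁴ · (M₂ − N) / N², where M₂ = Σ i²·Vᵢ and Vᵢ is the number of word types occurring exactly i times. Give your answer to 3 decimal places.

55.556

Frequencies: fruit:3, new:3, after:2, lift:2, stand:2, wet:2, yes:1, wine:1, look:1, with:1, loudly:1, are:1, star:1, turn:1, baker:1, hard:1, hot:1, gold:1, black:1, how:1, … (32 more, each freq 1)
N = 60. Frequency spectrum: V_1=46, V_2=4, V_3=2
M₂ = 1²·46 + 2²·4 + 3²·2 = 80
K = 10000 × (80 − 60) / 60² = 55.556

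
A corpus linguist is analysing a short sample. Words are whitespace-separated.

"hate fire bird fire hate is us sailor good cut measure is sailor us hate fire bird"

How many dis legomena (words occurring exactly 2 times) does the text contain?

Frequencies: hate:3, fire:3, bird:2, is:2, us:2, sailor:2, good:1, cut:1, measure:1
Words with frequency 2: bird, is, sailor, us

4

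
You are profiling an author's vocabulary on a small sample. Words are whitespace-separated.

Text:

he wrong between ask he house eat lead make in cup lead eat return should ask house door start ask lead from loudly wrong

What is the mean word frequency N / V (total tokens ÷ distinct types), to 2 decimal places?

N = 24 tokens, V = 16 types.
Mean frequency = N / V = 24 / 16 = 1.50

1.50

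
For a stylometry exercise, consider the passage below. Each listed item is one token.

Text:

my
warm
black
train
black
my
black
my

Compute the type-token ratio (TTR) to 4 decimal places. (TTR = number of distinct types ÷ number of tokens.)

N = 8 tokens, V = 4 types.
TTR = V / N = 4 / 8 = 0.5000

0.5000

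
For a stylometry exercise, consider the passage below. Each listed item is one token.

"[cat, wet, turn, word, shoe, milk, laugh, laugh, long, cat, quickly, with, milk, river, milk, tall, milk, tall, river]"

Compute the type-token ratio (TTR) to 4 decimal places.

0.6316

N = 19 tokens, V = 12 types.
TTR = V / N = 12 / 19 = 0.6316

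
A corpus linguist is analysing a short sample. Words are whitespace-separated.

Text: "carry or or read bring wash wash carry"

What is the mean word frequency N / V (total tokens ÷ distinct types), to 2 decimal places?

1.60

N = 8 tokens, V = 5 types.
Mean frequency = N / V = 8 / 5 = 1.60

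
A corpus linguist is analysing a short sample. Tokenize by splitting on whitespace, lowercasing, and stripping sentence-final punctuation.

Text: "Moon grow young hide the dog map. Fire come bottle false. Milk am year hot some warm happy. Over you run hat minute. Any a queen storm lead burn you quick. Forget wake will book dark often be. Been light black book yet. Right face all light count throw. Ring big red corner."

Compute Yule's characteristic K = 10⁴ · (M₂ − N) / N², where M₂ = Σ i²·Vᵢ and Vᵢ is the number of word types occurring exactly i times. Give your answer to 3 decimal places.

Frequencies: you:2, book:2, light:2, moon:1, grow:1, young:1, hide:1, the:1, dog:1, map:1, fire:1, come:1, bottle:1, false:1, milk:1, am:1, year:1, hot:1, some:1, warm:1, … (30 more, each freq 1)
N = 53. Frequency spectrum: V_1=47, V_2=3
M₂ = 1²·47 + 2²·3 = 59
K = 10000 × (59 − 53) / 53² = 21.360

21.360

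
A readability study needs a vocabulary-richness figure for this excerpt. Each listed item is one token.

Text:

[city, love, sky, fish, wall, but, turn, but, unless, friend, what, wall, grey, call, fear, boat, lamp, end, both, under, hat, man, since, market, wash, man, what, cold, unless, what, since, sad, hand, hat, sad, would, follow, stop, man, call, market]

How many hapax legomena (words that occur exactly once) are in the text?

Frequencies: what:3, man:3, wall:2, but:2, unless:2, call:2, hat:2, since:2, market:2, sad:2, city:1, love:1, sky:1, fish:1, turn:1, friend:1, grey:1, fear:1, boat:1, lamp:1, … (9 more, each freq 1)
Hapax (freq=1): boat, both, city, cold, end, fear, fish, follow, friend, grey, hand, lamp, love, sky, stop, turn, under, wash, would

19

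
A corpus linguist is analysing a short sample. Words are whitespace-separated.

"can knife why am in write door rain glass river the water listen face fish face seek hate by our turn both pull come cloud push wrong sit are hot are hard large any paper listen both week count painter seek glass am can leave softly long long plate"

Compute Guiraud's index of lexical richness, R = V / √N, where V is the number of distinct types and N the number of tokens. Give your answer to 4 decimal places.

5.7143

N = 49, V = 40.
√N = 7.000000
R = 40 / 7.000000 = 5.7143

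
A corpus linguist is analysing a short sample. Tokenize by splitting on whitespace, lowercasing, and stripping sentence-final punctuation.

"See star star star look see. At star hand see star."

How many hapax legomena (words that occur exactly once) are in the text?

Frequencies: star:5, see:3, look:1, at:1, hand:1
Hapax (freq=1): at, hand, look

3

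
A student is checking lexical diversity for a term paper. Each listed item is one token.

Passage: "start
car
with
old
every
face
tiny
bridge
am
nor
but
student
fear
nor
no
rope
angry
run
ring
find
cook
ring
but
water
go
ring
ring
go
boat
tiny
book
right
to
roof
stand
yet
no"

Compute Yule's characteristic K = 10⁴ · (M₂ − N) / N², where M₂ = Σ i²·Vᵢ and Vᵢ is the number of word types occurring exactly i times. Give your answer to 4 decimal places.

Frequencies: ring:4, tiny:2, nor:2, but:2, no:2, go:2, start:1, car:1, with:1, old:1, every:1, face:1, bridge:1, am:1, student:1, fear:1, rope:1, angry:1, run:1, find:1, … (9 more, each freq 1)
N = 37. Frequency spectrum: V_1=23, V_2=5, V_4=1
M₂ = 1²·23 + 2²·5 + 4²·1 = 59
K = 10000 × (59 − 37) / 37² = 160.7012

160.7012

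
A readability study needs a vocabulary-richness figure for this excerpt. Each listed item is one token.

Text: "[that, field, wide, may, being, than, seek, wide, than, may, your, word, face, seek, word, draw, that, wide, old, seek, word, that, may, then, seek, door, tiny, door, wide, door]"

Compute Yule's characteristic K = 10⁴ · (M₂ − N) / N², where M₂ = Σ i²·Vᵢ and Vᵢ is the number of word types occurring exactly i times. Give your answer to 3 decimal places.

Frequencies: wide:4, seek:4, that:3, may:3, word:3, door:3, than:2, field:1, being:1, your:1, face:1, draw:1, old:1, then:1, tiny:1
N = 30. Frequency spectrum: V_1=8, V_2=1, V_3=4, V_4=2
M₂ = 1²·8 + 2²·1 + 3²·4 + 4²·2 = 80
K = 10000 × (80 − 30) / 30² = 555.556

555.556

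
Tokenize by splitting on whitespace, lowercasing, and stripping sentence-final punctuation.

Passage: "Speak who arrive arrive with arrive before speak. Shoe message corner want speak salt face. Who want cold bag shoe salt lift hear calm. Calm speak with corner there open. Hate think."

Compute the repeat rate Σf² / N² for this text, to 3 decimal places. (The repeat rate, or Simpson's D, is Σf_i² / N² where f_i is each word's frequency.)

Frequencies: speak:4, arrive:3, who:2, with:2, shoe:2, corner:2, want:2, salt:2, calm:2, before:1, message:1, face:1, cold:1, bag:1, lift:1, hear:1, there:1, open:1, hate:1, think:1
Σf² = 64; N² = 1024
Repeat rate = 64 / 1024 = 0.063

0.063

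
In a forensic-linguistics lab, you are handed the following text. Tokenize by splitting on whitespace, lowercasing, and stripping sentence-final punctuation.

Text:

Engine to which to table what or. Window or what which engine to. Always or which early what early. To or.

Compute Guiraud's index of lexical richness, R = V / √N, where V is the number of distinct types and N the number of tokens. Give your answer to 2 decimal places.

1.96

N = 21, V = 9.
√N = 4.582576
R = 9 / 4.582576 = 1.96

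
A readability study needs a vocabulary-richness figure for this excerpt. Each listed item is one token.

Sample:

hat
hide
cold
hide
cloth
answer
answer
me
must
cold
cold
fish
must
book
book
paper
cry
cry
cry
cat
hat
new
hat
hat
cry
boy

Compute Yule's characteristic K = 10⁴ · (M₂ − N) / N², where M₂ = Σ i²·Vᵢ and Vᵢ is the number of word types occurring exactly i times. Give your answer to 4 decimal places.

Frequencies: hat:4, cry:4, cold:3, hide:2, answer:2, must:2, book:2, cloth:1, me:1, fish:1, paper:1, cat:1, new:1, boy:1
N = 26. Frequency spectrum: V_1=7, V_2=4, V_3=1, V_4=2
M₂ = 1²·7 + 2²·4 + 3²·1 + 4²·2 = 64
K = 10000 × (64 − 26) / 26² = 562.1302

562.1302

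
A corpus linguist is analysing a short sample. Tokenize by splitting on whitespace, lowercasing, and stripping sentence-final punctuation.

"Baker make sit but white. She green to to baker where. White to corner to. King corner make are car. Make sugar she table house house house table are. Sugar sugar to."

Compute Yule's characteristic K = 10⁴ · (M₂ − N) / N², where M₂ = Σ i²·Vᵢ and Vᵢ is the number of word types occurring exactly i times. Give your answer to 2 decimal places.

Frequencies: to:5, make:3, sugar:3, house:3, baker:2, white:2, she:2, corner:2, are:2, table:2, sit:1, but:1, green:1, where:1, king:1, car:1
N = 32. Frequency spectrum: V_1=6, V_2=6, V_3=3, V_5=1
M₂ = 1²·6 + 2²·6 + 3²·3 + 5²·1 = 82
K = 10000 × (82 − 32) / 32² = 488.28

488.28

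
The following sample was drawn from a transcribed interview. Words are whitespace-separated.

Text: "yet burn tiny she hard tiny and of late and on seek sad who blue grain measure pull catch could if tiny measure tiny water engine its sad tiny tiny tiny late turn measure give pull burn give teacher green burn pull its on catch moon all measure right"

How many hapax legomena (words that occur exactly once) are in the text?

Frequencies: tiny:7, measure:4, burn:3, pull:3, and:2, late:2, on:2, sad:2, catch:2, its:2, give:2, yet:1, she:1, hard:1, of:1, seek:1, who:1, blue:1, grain:1, could:1, … (9 more, each freq 1)
Hapax (freq=1): all, blue, could, engine, grain, green, hard, if, moon, of, right, seek, she, teacher, turn, water, who, yet

18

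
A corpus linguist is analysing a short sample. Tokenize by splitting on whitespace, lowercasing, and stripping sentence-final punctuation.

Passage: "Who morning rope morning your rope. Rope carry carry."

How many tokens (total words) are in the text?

Tokens: who, morning, rope, morning, your, rope, rope, carry, carry
N = 9

9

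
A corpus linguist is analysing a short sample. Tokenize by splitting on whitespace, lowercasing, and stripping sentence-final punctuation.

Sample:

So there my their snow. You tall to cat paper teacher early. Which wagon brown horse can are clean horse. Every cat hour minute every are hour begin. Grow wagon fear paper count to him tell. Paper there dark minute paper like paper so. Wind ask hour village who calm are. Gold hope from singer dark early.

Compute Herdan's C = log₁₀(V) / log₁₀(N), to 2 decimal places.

N = 57, V = 39.
log₁₀(V) = 1.591065, log₁₀(N) = 1.755875
C = 1.591065 / 1.755875 = 0.91

0.91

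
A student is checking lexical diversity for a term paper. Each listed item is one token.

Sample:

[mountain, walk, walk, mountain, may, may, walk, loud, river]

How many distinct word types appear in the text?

Distinct types: {loud, may, mountain, river, walk}
V = 5

5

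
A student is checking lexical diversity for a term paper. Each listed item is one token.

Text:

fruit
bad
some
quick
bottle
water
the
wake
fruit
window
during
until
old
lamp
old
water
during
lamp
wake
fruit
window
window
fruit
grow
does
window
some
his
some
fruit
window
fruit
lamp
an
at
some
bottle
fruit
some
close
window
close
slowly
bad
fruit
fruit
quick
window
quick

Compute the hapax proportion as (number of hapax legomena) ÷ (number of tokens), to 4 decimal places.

Frequencies: fruit:9, window:7, some:5, quick:3, lamp:3, bad:2, bottle:2, water:2, wake:2, during:2, old:2, close:2, the:1, until:1, grow:1, does:1, his:1, an:1, at:1, slowly:1
Hapax count = 8; token count = 49.
Ratio = 8 / 49 = 0.1633

0.1633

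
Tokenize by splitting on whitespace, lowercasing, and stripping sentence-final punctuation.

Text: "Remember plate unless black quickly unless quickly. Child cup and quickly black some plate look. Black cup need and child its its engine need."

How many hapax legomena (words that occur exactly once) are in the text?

4

Frequencies: black:3, quickly:3, plate:2, unless:2, child:2, cup:2, and:2, need:2, its:2, remember:1, some:1, look:1, engine:1
Hapax (freq=1): engine, look, remember, some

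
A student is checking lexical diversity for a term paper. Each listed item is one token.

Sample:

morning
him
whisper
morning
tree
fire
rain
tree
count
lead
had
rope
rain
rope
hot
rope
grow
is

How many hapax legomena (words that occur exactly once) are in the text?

9

Frequencies: rope:3, morning:2, tree:2, rain:2, him:1, whisper:1, fire:1, count:1, lead:1, had:1, hot:1, grow:1, is:1
Hapax (freq=1): count, fire, grow, had, him, hot, is, lead, whisper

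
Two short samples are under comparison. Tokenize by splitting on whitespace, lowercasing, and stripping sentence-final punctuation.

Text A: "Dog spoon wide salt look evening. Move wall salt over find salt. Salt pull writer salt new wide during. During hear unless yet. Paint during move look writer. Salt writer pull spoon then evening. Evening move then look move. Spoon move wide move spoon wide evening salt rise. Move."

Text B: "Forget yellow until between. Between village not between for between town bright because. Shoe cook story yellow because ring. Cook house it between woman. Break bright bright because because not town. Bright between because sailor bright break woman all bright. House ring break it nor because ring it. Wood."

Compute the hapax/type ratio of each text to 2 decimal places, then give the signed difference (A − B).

A: hapax=10, V=20, ratio=0.50
B: hapax=10, V=22, ratio=0.45
Difference = 0.50 − 0.45 = 0.05

0.05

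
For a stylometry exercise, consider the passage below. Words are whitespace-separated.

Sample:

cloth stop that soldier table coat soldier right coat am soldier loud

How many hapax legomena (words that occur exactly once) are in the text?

Frequencies: soldier:3, coat:2, cloth:1, stop:1, that:1, table:1, right:1, am:1, loud:1
Hapax (freq=1): am, cloth, loud, right, stop, table, that

7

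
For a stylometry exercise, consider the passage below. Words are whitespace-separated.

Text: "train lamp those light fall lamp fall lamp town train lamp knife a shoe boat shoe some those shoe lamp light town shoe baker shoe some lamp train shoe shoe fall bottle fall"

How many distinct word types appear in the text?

13

Distinct types: {a, baker, boat, bottle, fall, knife, lamp, light, shoe, some, those, town, train}
V = 13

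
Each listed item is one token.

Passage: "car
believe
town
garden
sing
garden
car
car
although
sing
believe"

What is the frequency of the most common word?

3

Frequencies: car:3, believe:2, garden:2, sing:2, town:1, although:1
Most common: 'car' with frequency 3.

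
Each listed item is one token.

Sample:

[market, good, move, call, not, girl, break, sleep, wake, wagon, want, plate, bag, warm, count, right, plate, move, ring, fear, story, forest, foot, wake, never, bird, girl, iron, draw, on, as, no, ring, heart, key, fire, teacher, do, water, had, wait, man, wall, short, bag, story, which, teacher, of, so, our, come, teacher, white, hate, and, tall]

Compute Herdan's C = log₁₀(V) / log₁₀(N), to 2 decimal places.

N = 57, V = 48.
log₁₀(V) = 1.681241, log₁₀(N) = 1.755875
C = 1.681241 / 1.755875 = 0.96

0.96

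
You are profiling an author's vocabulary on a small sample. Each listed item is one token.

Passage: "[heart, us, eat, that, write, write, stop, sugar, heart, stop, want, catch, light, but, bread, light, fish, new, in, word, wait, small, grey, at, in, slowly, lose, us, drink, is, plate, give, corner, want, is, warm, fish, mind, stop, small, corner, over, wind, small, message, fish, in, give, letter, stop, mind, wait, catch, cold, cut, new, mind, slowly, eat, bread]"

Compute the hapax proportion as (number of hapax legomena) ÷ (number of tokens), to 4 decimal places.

Frequencies: stop:4, fish:3, in:3, small:3, mind:3, heart:2, us:2, eat:2, write:2, want:2, catch:2, light:2, bread:2, new:2, wait:2, slowly:2, is:2, give:2, corner:2, that:1, … (15 more, each freq 1)
Hapax count = 16; token count = 60.
Ratio = 16 / 60 = 0.2667

0.2667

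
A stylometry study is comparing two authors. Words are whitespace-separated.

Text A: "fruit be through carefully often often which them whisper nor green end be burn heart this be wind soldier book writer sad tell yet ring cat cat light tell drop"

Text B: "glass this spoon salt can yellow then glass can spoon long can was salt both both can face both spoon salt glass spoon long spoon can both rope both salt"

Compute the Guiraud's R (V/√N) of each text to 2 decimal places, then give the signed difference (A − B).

2.37

A: V=25, N=30, R=4.56
B: V=12, N=30, R=2.19
Difference = 4.56 − 2.19 = 2.37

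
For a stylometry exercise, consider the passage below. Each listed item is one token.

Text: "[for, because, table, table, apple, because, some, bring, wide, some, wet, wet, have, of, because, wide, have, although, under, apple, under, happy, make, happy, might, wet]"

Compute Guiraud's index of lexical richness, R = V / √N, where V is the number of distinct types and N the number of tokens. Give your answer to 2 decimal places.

2.94

N = 26, V = 15.
√N = 5.099020
R = 15 / 5.099020 = 2.94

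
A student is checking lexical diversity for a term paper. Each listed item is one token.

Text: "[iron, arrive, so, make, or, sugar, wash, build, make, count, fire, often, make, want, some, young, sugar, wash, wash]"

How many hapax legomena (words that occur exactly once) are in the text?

Frequencies: make:3, wash:3, sugar:2, iron:1, arrive:1, so:1, or:1, build:1, count:1, fire:1, often:1, want:1, some:1, young:1
Hapax (freq=1): arrive, build, count, fire, iron, often, or, so, some, want, young

11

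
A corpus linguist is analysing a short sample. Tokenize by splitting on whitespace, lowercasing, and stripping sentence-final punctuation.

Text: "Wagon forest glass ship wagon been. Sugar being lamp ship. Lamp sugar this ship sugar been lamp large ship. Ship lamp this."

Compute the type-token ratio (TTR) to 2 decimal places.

0.45

N = 22 tokens, V = 10 types.
TTR = V / N = 10 / 22 = 0.45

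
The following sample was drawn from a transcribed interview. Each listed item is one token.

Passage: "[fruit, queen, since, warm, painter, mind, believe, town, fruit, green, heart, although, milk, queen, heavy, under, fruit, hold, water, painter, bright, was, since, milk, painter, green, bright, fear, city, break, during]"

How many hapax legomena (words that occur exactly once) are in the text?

15

Frequencies: fruit:3, painter:3, queen:2, since:2, green:2, milk:2, bright:2, warm:1, mind:1, believe:1, town:1, heart:1, although:1, heavy:1, under:1, hold:1, water:1, was:1, fear:1, city:1, … (2 more, each freq 1)
Hapax (freq=1): although, believe, break, city, during, fear, heart, heavy, hold, mind, town, under, warm, was, water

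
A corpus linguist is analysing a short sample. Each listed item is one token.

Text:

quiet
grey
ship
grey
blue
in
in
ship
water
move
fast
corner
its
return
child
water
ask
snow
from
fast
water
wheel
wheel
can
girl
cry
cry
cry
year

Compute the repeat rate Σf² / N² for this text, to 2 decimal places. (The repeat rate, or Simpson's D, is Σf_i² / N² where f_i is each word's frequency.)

Frequencies: water:3, cry:3, grey:2, ship:2, in:2, fast:2, wheel:2, quiet:1, blue:1, move:1, corner:1, its:1, return:1, child:1, ask:1, snow:1, from:1, can:1, girl:1, year:1
Σf² = 51; N² = 841
Repeat rate = 51 / 841 = 0.06

0.06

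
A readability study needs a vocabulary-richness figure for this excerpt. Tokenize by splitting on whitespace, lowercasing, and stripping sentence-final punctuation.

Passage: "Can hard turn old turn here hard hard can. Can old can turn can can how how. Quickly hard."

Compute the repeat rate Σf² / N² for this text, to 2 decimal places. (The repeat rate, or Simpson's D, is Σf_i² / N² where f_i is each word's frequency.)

Frequencies: can:6, hard:4, turn:3, old:2, how:2, here:1, quickly:1
Σf² = 71; N² = 361
Repeat rate = 71 / 361 = 0.20

0.20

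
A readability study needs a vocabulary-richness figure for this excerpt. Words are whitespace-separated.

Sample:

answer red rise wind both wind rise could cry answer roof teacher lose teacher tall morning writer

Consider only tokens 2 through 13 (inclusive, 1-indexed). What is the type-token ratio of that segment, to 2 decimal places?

Segment tokens 2–13: red, rise, wind, both, wind, rise, could, cry, answer, roof, teacher, lose
Segment N = 12, segment V = 10.
TTR = 10 / 12 = 0.83

0.83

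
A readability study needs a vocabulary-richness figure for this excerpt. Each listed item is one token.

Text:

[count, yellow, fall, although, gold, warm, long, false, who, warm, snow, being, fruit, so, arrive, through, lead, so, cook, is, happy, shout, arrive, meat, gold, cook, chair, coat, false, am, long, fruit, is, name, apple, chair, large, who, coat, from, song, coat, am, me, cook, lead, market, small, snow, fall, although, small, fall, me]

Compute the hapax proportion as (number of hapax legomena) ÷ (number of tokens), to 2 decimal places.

0.24

Frequencies: fall:3, cook:3, coat:3, although:2, gold:2, warm:2, long:2, false:2, who:2, snow:2, fruit:2, so:2, arrive:2, lead:2, is:2, chair:2, am:2, me:2, small:2, count:1, … (12 more, each freq 1)
Hapax count = 13; token count = 54.
Ratio = 13 / 54 = 0.24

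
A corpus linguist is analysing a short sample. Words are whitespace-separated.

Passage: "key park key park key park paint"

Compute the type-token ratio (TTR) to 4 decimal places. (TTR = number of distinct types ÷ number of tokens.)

0.4286

N = 7 tokens, V = 3 types.
TTR = V / N = 3 / 7 = 0.4286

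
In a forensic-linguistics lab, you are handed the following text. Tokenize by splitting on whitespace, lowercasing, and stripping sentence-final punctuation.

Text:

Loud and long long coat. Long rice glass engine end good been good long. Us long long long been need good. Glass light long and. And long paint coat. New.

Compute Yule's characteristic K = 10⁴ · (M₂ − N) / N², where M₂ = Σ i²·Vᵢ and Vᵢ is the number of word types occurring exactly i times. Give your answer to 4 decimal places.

1000.0000

Frequencies: long:9, and:3, good:3, coat:2, glass:2, been:2, loud:1, rice:1, engine:1, end:1, us:1, need:1, light:1, paint:1, new:1
N = 30. Frequency spectrum: V_1=9, V_2=3, V_3=2, V_9=1
M₂ = 1²·9 + 2²·3 + 3²·2 + 9²·1 = 120
K = 10000 × (120 − 30) / 30² = 1000.0000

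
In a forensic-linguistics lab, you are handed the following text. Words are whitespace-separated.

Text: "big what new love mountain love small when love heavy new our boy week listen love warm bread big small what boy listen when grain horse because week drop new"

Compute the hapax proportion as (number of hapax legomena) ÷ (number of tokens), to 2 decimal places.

0.30

Frequencies: love:4, new:3, big:2, what:2, small:2, when:2, boy:2, week:2, listen:2, mountain:1, heavy:1, our:1, warm:1, bread:1, grain:1, horse:1, because:1, drop:1
Hapax count = 9; token count = 30.
Ratio = 9 / 30 = 0.30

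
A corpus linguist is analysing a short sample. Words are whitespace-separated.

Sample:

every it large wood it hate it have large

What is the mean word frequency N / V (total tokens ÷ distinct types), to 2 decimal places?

1.50

N = 9 tokens, V = 6 types.
Mean frequency = N / V = 9 / 6 = 1.50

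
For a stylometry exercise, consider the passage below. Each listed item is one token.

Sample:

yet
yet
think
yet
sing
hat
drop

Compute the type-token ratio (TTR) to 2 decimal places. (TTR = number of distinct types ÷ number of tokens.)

0.71

N = 7 tokens, V = 5 types.
TTR = V / N = 5 / 7 = 0.71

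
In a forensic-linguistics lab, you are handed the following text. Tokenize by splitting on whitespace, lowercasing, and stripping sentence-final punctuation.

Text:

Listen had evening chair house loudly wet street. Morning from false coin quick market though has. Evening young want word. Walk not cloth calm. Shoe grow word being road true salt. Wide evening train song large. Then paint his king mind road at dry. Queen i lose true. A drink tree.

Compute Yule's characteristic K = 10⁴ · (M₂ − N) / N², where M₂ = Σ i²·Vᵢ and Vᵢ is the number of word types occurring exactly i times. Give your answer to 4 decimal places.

46.1361

Frequencies: evening:3, word:2, road:2, true:2, listen:1, had:1, chair:1, house:1, loudly:1, wet:1, street:1, morning:1, from:1, false:1, coin:1, quick:1, market:1, though:1, has:1, young:1, … (26 more, each freq 1)
N = 51. Frequency spectrum: V_1=42, V_2=3, V_3=1
M₂ = 1²·42 + 2²·3 + 3²·1 = 63
K = 10000 × (63 − 51) / 51² = 46.1361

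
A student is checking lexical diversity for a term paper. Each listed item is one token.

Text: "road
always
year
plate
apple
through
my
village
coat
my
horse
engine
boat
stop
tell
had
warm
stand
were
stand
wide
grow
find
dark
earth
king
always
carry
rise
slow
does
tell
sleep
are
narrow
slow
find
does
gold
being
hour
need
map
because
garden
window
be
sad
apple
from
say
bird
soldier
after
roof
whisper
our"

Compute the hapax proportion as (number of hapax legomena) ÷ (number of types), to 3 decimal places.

0.837

Frequencies: always:2, apple:2, my:2, tell:2, stand:2, find:2, slow:2, does:2, road:1, year:1, plate:1, through:1, village:1, coat:1, horse:1, engine:1, boat:1, stop:1, had:1, warm:1, … (29 more, each freq 1)
Hapax count = 41; type count = 49.
Ratio = 41 / 49 = 0.837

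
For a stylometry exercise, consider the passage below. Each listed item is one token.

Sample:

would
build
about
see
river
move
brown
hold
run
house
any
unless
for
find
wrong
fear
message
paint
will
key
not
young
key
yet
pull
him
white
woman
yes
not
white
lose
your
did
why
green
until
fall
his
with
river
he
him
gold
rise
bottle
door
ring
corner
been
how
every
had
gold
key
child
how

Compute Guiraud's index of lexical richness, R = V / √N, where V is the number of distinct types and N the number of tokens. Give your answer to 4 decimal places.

6.4902

N = 57, V = 49.
√N = 7.549834
R = 49 / 7.549834 = 6.4902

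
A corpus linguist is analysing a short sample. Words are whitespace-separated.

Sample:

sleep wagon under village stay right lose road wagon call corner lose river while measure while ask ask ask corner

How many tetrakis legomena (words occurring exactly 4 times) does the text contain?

0

Frequencies: ask:3, wagon:2, lose:2, corner:2, while:2, sleep:1, under:1, village:1, stay:1, right:1, road:1, call:1, river:1, measure:1
Words with frequency 4: (none)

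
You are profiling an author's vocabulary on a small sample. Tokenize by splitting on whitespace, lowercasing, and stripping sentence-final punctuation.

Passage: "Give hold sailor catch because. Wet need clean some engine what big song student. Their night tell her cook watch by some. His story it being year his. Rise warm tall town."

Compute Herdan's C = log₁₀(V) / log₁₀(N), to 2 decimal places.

N = 32, V = 30.
log₁₀(V) = 1.477121, log₁₀(N) = 1.505150
C = 1.477121 / 1.505150 = 0.98

0.98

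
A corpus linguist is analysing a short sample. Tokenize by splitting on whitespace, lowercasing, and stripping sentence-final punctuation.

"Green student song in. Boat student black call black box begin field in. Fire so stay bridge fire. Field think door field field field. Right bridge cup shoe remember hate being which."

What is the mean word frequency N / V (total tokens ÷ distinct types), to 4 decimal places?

1.3913

N = 32 tokens, V = 23 types.
Mean frequency = N / V = 32 / 23 = 1.3913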